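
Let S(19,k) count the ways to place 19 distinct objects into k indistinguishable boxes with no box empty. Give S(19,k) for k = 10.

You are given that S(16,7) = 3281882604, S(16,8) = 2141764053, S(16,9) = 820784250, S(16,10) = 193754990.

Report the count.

@17  (17,8):2141764053·8+3281882604→20415995028, (17,9):820784250·9+2141764053→9528822303, (17,10):193754990·10+820784250→2758334150
@18  (18,9):9528822303·9+20415995028→106175395755, (18,10):2758334150·10+9528822303→37112163803
@19  (19,10):37112163803·10+106175395755→477297033785
Read S(19,10) = 477297033785.

477297033785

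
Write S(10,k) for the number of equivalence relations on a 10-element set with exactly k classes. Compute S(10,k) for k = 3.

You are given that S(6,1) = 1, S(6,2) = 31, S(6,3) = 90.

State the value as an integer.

row 7: T[7][1]=1·1+0=1  T[7][2]=2·31+1=63  T[7][3]=3·90+31=301
row 8: T[8][1]=1·1+0=1  T[8][2]=2·63+1=127  T[8][3]=3·301+63=966
row 9: T[9][2]=2·127+1=255  T[9][3]=3·966+127=3025
row 10: T[10][3]=3·3025+255=9330
Read S(10,3) = 9330.

9330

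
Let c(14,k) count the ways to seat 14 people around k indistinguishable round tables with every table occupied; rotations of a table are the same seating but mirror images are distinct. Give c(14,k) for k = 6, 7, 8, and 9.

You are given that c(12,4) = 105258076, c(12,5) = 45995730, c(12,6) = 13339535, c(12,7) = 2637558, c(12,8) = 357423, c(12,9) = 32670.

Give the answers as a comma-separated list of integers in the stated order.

@13  (13,5):45995730·12+105258076→657206836, (13,6):13339535·12+45995730→206070150, (13,7):2637558·12+13339535→44990231, (13,8):357423·12+2637558→6926634, (13,9):32670·12+357423→749463
@14  (14,6):206070150·13+657206836→3336118786, (14,7):44990231·13+206070150→790943153, (14,8):6926634·13+44990231→135036473, (14,9):749463·13+6926634→16669653
Read c(14,6) = 3336118786, c(14,7) = 790943153, c(14,8) = 135036473, c(14,9) = 16669653.

3336118786, 790943153, 135036473, 16669653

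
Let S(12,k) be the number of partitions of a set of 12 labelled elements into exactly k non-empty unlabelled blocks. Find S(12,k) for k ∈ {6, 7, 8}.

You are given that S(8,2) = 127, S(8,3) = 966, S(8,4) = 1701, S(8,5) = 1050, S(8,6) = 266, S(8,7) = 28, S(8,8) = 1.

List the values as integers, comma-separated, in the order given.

1323652, 627396, 159027

r9: T_9,3=3×966+127=3025; T_9,4=4×1701+966=7770; T_9,5=5×1050+1701=6951; T_9,6=6×266+1050=2646; T_9,7=7×28+266=462; T_9,8=8×1+28=36
r10: T_10,4=4×7770+3025=34105; T_10,5=5×6951+7770=42525; T_10,6=6×2646+6951=22827; T_10,7=7×462+2646=5880; T_10,8=8×36+462=750
r11: T_11,5=5×42525+34105=246730; T_11,6=6×22827+42525=179487; T_11,7=7×5880+22827=63987; T_11,8=8×750+5880=11880
r12: T_12,6=6×179487+246730=1323652; T_12,7=7×63987+179487=627396; T_12,8=8×11880+63987=159027
Read S(12,6) = 1323652, S(12,7) = 627396, S(12,8) = 159027.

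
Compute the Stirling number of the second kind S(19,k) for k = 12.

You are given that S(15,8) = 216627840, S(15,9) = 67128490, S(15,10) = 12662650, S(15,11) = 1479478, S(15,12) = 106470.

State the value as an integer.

r16: T_16,9=9×67128490+216627840=820784250; T_16,10=10×12662650+67128490=193754990; T_16,11=11×1479478+12662650=28936908; T_16,12=12×106470+1479478=2757118
r17: T_17,10=10×193754990+820784250=2758334150; T_17,11=11×28936908+193754990=512060978; T_17,12=12×2757118+28936908=62022324
r18: T_18,11=11×512060978+2758334150=8391004908; T_18,12=12×62022324+512060978=1256328866
r19: T_19,12=12×1256328866+8391004908=23466951300
Read S(19,12) = 23466951300.

23466951300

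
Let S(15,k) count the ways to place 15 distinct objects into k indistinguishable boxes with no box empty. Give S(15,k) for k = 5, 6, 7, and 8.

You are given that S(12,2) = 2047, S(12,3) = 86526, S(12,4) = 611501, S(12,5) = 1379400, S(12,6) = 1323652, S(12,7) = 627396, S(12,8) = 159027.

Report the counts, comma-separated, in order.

@13  (13,3):86526·3+2047→261625, (13,4):611501·4+86526→2532530, (13,5):1379400·5+611501→7508501, (13,6):1323652·6+1379400→9321312, (13,7):627396·7+1323652→5715424, (13,8):159027·8+627396→1899612
@14  (14,4):2532530·4+261625→10391745, (14,5):7508501·5+2532530→40075035, (14,6):9321312·6+7508501→63436373, (14,7):5715424·7+9321312→49329280, (14,8):1899612·8+5715424→20912320
@15  (15,5):40075035·5+10391745→210766920, (15,6):63436373·6+40075035→420693273, (15,7):49329280·7+63436373→408741333, (15,8):20912320·8+49329280→216627840
Read S(15,5) = 210766920, S(15,6) = 420693273, S(15,7) = 408741333, S(15,8) = 216627840.

210766920, 420693273, 408741333, 216627840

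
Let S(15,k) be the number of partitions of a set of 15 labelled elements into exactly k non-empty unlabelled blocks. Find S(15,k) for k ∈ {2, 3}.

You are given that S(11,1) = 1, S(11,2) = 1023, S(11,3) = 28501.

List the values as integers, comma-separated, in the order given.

16383, 2375101

@12  (12,1):1·1+0→1, (12,2):1023·2+1→2047, (12,3):28501·3+1023→86526
@13  (13,1):1·1+0→1, (13,2):2047·2+1→4095, (13,3):86526·3+2047→261625
@14  (14,1):1·1+0→1, (14,2):4095·2+1→8191, (14,3):261625·3+4095→788970
@15  (15,2):8191·2+1→16383, (15,3):788970·3+8191→2375101
Read S(15,2) = 16383, S(15,3) = 2375101.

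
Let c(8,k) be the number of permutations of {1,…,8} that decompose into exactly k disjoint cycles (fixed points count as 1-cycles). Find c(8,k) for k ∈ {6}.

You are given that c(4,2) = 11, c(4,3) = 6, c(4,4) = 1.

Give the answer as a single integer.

r5: T_5,3=4×6+11=35; T_5,4=4×1+6=10; T_5,5=4×0+1=1
r6: T_6,4=5×10+35=85; T_6,5=5×1+10=15; T_6,6=5×0+1=1
r7: T_7,5=6×15+85=175; T_7,6=6×1+15=21
r8: T_8,6=7×21+175=322
Read c(8,6) = 322.

322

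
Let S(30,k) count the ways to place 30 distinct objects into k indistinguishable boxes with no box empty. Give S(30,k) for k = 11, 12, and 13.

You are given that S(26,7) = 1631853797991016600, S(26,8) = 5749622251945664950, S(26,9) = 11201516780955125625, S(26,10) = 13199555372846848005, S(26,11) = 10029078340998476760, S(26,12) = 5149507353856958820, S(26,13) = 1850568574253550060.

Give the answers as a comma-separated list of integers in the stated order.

r27: T_27,8=8×5749622251945664950+1631853797991016600=47628831813556336200; T_27,9=9×11201516780955125625+5749622251945664950=106563273280541795575; T_27,10=10×13199555372846848005+11201516780955125625=143197070509423605675; T_27,11=11×10029078340998476760+13199555372846848005=123519417123830092365; T_27,12=12×5149507353856958820+10029078340998476760=71823166587281982600; T_27,13=13×1850568574253550060+5149507353856958820=29206898819153109600
r28: T_28,9=9×106563273280541795575+47628831813556336200=1006698291338432496375; T_28,10=10×143197070509423605675+106563273280541795575=1538533978374777852325; T_28,11=11×123519417123830092365+143197070509423605675=1501910658871554621690; T_28,12=12×71823166587281982600+123519417123830092365=985397416171213883565; T_28,13=13×29206898819153109600+71823166587281982600=451512851236272407400
r29: T_29,10=10×1538533978374777852325+1006698291338432496375=16392038075086211019625; T_29,11=11×1501910658871554621690+1538533978374777852325=18059551225961878690915; T_29,12=12×985397416171213883565+1501910658871554621690=13326679652926121224470; T_29,13=13×451512851236272407400+985397416171213883565=6855064482242755179765
r30: T_30,11=11×18059551225961878690915+16392038075086211019625=215047101560666876619690; T_30,12=12×13326679652926121224470+18059551225961878690915=177979707061075333384555; T_30,13=13×6855064482242755179765+13326679652926121224470=102442517922081938561415
Read S(30,11) = 215047101560666876619690, S(30,12) = 177979707061075333384555, S(30,13) = 102442517922081938561415.

215047101560666876619690, 177979707061075333384555, 102442517922081938561415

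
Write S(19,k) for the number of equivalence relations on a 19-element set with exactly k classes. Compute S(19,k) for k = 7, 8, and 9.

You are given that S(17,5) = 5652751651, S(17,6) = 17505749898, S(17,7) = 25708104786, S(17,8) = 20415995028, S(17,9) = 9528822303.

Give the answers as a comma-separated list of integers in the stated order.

1492924634839, 1709751003480, 1144614626805

@18  (18,6):17505749898·6+5652751651→110687251039, (18,7):25708104786·7+17505749898→197462483400, (18,8):20415995028·8+25708104786→189036065010, (18,9):9528822303·9+20415995028→106175395755
@19  (19,7):197462483400·7+110687251039→1492924634839, (19,8):189036065010·8+197462483400→1709751003480, (19,9):106175395755·9+189036065010→1144614626805
Read S(19,7) = 1492924634839, S(19,8) = 1709751003480, S(19,9) = 1144614626805.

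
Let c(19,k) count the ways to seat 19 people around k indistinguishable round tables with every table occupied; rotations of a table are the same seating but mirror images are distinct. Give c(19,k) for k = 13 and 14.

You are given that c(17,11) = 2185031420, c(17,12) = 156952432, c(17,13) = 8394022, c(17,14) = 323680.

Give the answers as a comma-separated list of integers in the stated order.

10246937272, 549789282

row 18: T[18][12]=17·156952432+2185031420=4853222764  T[18][13]=17·8394022+156952432=299650806  T[18][14]=17·323680+8394022=13896582
row 19: T[19][13]=18·299650806+4853222764=10246937272  T[19][14]=18·13896582+299650806=549789282
Read c(19,13) = 10246937272, c(19,14) = 549789282.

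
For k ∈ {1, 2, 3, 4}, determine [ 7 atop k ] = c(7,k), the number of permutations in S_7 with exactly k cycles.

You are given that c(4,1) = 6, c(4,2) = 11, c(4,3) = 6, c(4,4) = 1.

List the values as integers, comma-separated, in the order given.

720, 1764, 1624, 735

r5: T_5,1=4×6+0=24; T_5,2=4×11+6=50; T_5,3=4×6+11=35; T_5,4=4×1+6=10
r6: T_6,1=5×24+0=120; T_6,2=5×50+24=274; T_6,3=5×35+50=225; T_6,4=5×10+35=85
r7: T_7,1=6×120+0=720; T_7,2=6×274+120=1764; T_7,3=6×225+274=1624; T_7,4=6×85+225=735
Read c(7,1) = 720, c(7,2) = 1764, c(7,3) = 1624, c(7,4) = 735.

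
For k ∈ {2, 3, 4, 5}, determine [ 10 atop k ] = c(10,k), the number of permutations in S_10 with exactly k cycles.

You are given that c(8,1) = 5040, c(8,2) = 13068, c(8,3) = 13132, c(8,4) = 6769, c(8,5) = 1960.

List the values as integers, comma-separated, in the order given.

1026576, 1172700, 723680, 269325

row 9: T[9][1]=8·5040+0=40320  T[9][2]=8·13068+5040=109584  T[9][3]=8·13132+13068=118124  T[9][4]=8·6769+13132=67284  T[9][5]=8·1960+6769=22449
row 10: T[10][2]=9·109584+40320=1026576  T[10][3]=9·118124+109584=1172700  T[10][4]=9·67284+118124=723680  T[10][5]=9·22449+67284=269325
Read c(10,2) = 1026576, c(10,3) = 1172700, c(10,4) = 723680, c(10,5) = 269325.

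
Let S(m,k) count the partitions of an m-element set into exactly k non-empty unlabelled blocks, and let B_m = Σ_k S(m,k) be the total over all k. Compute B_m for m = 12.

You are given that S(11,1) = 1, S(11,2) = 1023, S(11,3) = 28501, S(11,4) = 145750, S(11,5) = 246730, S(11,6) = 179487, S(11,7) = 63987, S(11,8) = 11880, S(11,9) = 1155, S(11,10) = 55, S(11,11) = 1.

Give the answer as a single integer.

4213597

i=12: T(12,1)=0+1·1=1 | T(12,2)=1+2·1023=2047 | T(12,3)=1023+3·28501=86526 | T(12,4)=28501+4·145750=611501 | T(12,5)=145750+5·246730=1379400 | T(12,6)=246730+6·179487=1323652 | T(12,7)=179487+7·63987=627396 | T(12,8)=63987+8·11880=159027 | T(12,9)=11880+9·1155=22275 | T(12,10)=1155+10·55=1705 | T(12,11)=55+11·1=66 | T(12,12)=1+12·0=1
B_12 = ΣS(12,k) = 1+2047+86526+611501+1379400+1323652+627396+159027+22275+1705+66+1 = 4213597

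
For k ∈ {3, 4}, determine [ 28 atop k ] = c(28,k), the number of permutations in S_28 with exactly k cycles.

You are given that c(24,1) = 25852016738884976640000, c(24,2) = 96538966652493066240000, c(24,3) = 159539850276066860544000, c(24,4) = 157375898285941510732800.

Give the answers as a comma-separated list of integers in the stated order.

row 25: T[25][1]=24·25852016738884976640000+0=620448401733239439360000  T[25][2]=24·96538966652493066240000+25852016738884976640000=2342787216398718566400000  T[25][3]=24·159539850276066860544000+96538966652493066240000=3925495373278097719296000  T[25][4]=24·157375898285941510732800+159539850276066860544000=3936561409138663118131200
row 26: T[26][1]=25·620448401733239439360000+0=15511210043330985984000000  T[26][2]=25·2342787216398718566400000+620448401733239439360000=59190128811701203599360000  T[26][3]=25·3925495373278097719296000+2342787216398718566400000=100480171548351161548800000  T[26][4]=25·3936561409138663118131200+3925495373278097719296000=102339530601744675672576000
row 27: T[27][2]=26·59190128811701203599360000+15511210043330985984000000=1554454559147562279567360000  T[27][3]=26·100480171548351161548800000+59190128811701203599360000=2671674589068831403868160000  T[27][4]=26·102339530601744675672576000+100480171548351161548800000=2761307967193712729035776000
row 28: T[28][3]=27·2671674589068831403868160000+1554454559147562279567360000=73689668464006010184007680000  T[28][4]=27·2761307967193712729035776000+2671674589068831403868160000=77226989703299075087834112000
Read c(28,3) = 73689668464006010184007680000, c(28,4) = 77226989703299075087834112000.

73689668464006010184007680000, 77226989703299075087834112000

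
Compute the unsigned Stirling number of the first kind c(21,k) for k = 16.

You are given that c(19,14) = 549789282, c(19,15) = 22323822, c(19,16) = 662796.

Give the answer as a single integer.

1672280820

@20  (20,15):22323822·19+549789282→973941900, (20,16):662796·19+22323822→34916946
@21  (21,16):34916946·20+973941900→1672280820
Read c(21,16) = 1672280820.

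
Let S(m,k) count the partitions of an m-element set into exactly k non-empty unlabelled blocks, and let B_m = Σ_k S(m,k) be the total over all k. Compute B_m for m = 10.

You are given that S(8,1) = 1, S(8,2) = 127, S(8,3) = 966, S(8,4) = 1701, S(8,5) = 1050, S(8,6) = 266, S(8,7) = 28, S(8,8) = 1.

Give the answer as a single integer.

115975

r9: T_9,1=1×1+0=1; T_9,2=2×127+1=255; T_9,3=3×966+127=3025; T_9,4=4×1701+966=7770; T_9,5=5×1050+1701=6951; T_9,6=6×266+1050=2646; T_9,7=7×28+266=462; T_9,8=8×1+28=36; T_9,9=9×0+1=1
r10: T_10,1=1×1+0=1; T_10,2=2×255+1=511; T_10,3=3×3025+255=9330; T_10,4=4×7770+3025=34105; T_10,5=5×6951+7770=42525; T_10,6=6×2646+6951=22827; T_10,7=7×462+2646=5880; T_10,8=8×36+462=750; T_10,9=9×1+36=45; T_10,10=10×0+1=1
B_10 = ΣS(10,k) = 1+511+9330+34105+42525+22827+5880+750+45+1 = 115975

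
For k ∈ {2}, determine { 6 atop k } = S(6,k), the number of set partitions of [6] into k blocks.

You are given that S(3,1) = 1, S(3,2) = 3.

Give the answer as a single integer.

row 4: T[4][1]=1·1+0=1  T[4][2]=2·3+1=7
row 5: T[5][1]=1·1+0=1  T[5][2]=2·7+1=15
row 6: T[6][2]=2·15+1=31
Read S(6,2) = 31.

31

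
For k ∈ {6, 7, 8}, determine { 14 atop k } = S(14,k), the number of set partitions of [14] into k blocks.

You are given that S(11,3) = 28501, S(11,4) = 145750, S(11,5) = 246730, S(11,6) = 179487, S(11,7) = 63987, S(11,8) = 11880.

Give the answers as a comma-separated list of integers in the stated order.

63436373, 49329280, 20912320

@12  (12,4):145750·4+28501→611501, (12,5):246730·5+145750→1379400, (12,6):179487·6+246730→1323652, (12,7):63987·7+179487→627396, (12,8):11880·8+63987→159027
@13  (13,5):1379400·5+611501→7508501, (13,6):1323652·6+1379400→9321312, (13,7):627396·7+1323652→5715424, (13,8):159027·8+627396→1899612
@14  (14,6):9321312·6+7508501→63436373, (14,7):5715424·7+9321312→49329280, (14,8):1899612·8+5715424→20912320
Read S(14,6) = 63436373, S(14,7) = 49329280, S(14,8) = 20912320.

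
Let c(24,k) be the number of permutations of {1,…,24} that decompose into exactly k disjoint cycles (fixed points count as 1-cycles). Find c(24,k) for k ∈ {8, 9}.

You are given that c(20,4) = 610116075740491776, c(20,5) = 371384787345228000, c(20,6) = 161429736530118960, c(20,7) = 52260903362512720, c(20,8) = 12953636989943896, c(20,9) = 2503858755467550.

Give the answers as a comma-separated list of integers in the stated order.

i=21: T(21,5)=610116075740491776+20·371384787345228000=8037811822645051776 | T(21,6)=371384787345228000+20·161429736530118960=3599979517947607200 | T(21,7)=161429736530118960+20·52260903362512720=1206647803780373360 | T(21,8)=52260903362512720+20·12953636989943896=311333643161390640 | T(21,9)=12953636989943896+20·2503858755467550=63030812099294896
i=22: T(22,6)=8037811822645051776+21·3599979517947607200=83637381699544802976 | T(22,7)=3599979517947607200+21·1206647803780373360=28939583397335447760 | T(22,8)=1206647803780373360+21·311333643161390640=7744654310169576800 | T(22,9)=311333643161390640+21·63030812099294896=1634980697246583456
i=23: T(23,7)=83637381699544802976+22·28939583397335447760=720308216440924653696 | T(23,8)=28939583397335447760+22·7744654310169576800=199321978221066137360 | T(23,9)=7744654310169576800+22·1634980697246583456=43714229649594412832
i=24: T(24,8)=720308216440924653696+23·199321978221066137360=5304713715525445812976 | T(24,9)=199321978221066137360+23·43714229649594412832=1204749260161737632496
Read c(24,8) = 5304713715525445812976, c(24,9) = 1204749260161737632496.

5304713715525445812976, 1204749260161737632496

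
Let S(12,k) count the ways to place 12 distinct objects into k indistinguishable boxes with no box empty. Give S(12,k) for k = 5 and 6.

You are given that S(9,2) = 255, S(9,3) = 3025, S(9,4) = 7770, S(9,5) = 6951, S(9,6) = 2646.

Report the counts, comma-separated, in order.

[10] T[10,3]:3*3025+255=9330 · T[10,4]:4*7770+3025=34105 · T[10,5]:5*6951+7770=42525 · T[10,6]:6*2646+6951=22827
[11] T[11,4]:4*34105+9330=145750 · T[11,5]:5*42525+34105=246730 · T[11,6]:6*22827+42525=179487
[12] T[12,5]:5*246730+145750=1379400 · T[12,6]:6*179487+246730=1323652
Read S(12,5) = 1379400, S(12,6) = 1323652.

1379400, 1323652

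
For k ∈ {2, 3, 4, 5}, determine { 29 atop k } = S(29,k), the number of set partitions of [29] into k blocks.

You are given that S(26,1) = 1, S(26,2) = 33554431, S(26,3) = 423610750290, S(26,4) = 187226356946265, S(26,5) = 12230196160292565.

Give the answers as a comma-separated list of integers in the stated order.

268435455, 11438127792025, 11998160744311570, 1540200411172850701

[27] T[27,1]:1*1+0=1 · T[27,2]:2*33554431+1=67108863 · T[27,3]:3*423610750290+33554431=1270865805301 · T[27,4]:4*187226356946265+423610750290=749329038535350 · T[27,5]:5*12230196160292565+187226356946265=61338207158409090
[28] T[28,1]:1*1+0=1 · T[28,2]:2*67108863+1=134217727 · T[28,3]:3*1270865805301+67108863=3812664524766 · T[28,4]:4*749329038535350+1270865805301=2998587019946701 · T[28,5]:5*61338207158409090+749329038535350=307440364830580800
[29] T[29,2]:2*134217727+1=268435455 · T[29,3]:3*3812664524766+134217727=11438127792025 · T[29,4]:4*2998587019946701+3812664524766=11998160744311570 · T[29,5]:5*307440364830580800+2998587019946701=1540200411172850701
Read S(29,2) = 268435455, S(29,3) = 11438127792025, S(29,4) = 11998160744311570, S(29,5) = 1540200411172850701.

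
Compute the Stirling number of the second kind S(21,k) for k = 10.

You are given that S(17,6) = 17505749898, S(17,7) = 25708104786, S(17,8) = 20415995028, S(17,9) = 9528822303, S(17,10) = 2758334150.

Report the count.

71187132291275

@18  (18,7):25708104786·7+17505749898→197462483400, (18,8):20415995028·8+25708104786→189036065010, (18,9):9528822303·9+20415995028→106175395755, (18,10):2758334150·10+9528822303→37112163803
@19  (19,8):189036065010·8+197462483400→1709751003480, (19,9):106175395755·9+189036065010→1144614626805, (19,10):37112163803·10+106175395755→477297033785
@20  (20,9):1144614626805·9+1709751003480→12011282644725, (20,10):477297033785·10+1144614626805→5917584964655
@21  (21,10):5917584964655·10+12011282644725→71187132291275
Read S(21,10) = 71187132291275.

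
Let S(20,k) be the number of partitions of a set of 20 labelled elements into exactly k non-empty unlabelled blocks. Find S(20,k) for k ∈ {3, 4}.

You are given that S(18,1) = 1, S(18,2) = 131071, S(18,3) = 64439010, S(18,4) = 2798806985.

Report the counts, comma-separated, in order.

580606446, 45232115901

row 19: T[19][2]=2·131071+1=262143  T[19][3]=3·64439010+131071=193448101  T[19][4]=4·2798806985+64439010=11259666950
row 20: T[20][3]=3·193448101+262143=580606446  T[20][4]=4·11259666950+193448101=45232115901
Read S(20,3) = 580606446, S(20,4) = 45232115901.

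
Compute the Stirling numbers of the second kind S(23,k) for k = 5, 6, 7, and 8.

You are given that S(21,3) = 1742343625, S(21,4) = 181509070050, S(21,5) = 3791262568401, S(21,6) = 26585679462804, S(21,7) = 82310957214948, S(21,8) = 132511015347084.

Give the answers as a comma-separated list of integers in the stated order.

[22] T[22,4]:4*181509070050+1742343625=727778623825 · T[22,5]:5*3791262568401+181509070050=19137821912055 · T[22,6]:6*26585679462804+3791262568401=163305339345225 · T[22,7]:7*82310957214948+26585679462804=602762379967440 · T[22,8]:8*132511015347084+82310957214948=1142399079991620
[23] T[23,5]:5*19137821912055+727778623825=96416888184100 · T[23,6]:6*163305339345225+19137821912055=998969857983405 · T[23,7]:7*602762379967440+163305339345225=4382641999117305 · T[23,8]:8*1142399079991620+602762379967440=9741955019900400
Read S(23,5) = 96416888184100, S(23,6) = 998969857983405, S(23,7) = 4382641999117305, S(23,8) = 9741955019900400.

96416888184100, 998969857983405, 4382641999117305, 9741955019900400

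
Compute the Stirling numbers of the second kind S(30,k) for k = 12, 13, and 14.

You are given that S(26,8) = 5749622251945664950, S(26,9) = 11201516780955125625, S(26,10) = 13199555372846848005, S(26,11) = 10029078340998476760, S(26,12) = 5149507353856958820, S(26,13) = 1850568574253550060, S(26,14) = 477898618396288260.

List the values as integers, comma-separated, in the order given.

row 27: T[27][9]=9·11201516780955125625+5749622251945664950=106563273280541795575  T[27][10]=10·13199555372846848005+11201516780955125625=143197070509423605675  T[27][11]=11·10029078340998476760+13199555372846848005=123519417123830092365  T[27][12]=12·5149507353856958820+10029078340998476760=71823166587281982600  T[27][13]=13·1850568574253550060+5149507353856958820=29206898819153109600  T[27][14]=14·477898618396288260+1850568574253550060=8541149231801585700
row 28: T[28][10]=10·143197070509423605675+106563273280541795575=1538533978374777852325  T[28][11]=11·123519417123830092365+143197070509423605675=1501910658871554621690  T[28][12]=12·71823166587281982600+123519417123830092365=985397416171213883565  T[28][13]=13·29206898819153109600+71823166587281982600=451512851236272407400  T[28][14]=14·8541149231801585700+29206898819153109600=148782988064375309400
row 29: T[29][11]=11·1501910658871554621690+1538533978374777852325=18059551225961878690915  T[29][12]=12·985397416171213883565+1501910658871554621690=13326679652926121224470  T[29][13]=13·451512851236272407400+985397416171213883565=6855064482242755179765  T[29][14]=14·148782988064375309400+451512851236272407400=2534474684137526739000
row 30: T[30][12]=12·13326679652926121224470+18059551225961878690915=177979707061075333384555  T[30][13]=13·6855064482242755179765+13326679652926121224470=102442517922081938561415  T[30][14]=14·2534474684137526739000+6855064482242755179765=42337710060168129525765
Read S(30,12) = 177979707061075333384555, S(30,13) = 102442517922081938561415, S(30,14) = 42337710060168129525765.

177979707061075333384555, 102442517922081938561415, 42337710060168129525765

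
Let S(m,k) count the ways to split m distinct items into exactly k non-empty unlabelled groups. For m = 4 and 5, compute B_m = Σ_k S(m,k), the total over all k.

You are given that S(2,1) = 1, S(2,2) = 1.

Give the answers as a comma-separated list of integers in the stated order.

i=3: T(3,1)=0+1·1=1 | T(3,2)=1+2·1=3 | T(3,3)=1+3·0=1
i=4: T(4,1)=0+1·1=1 | T(4,2)=1+2·3=7 | T(4,3)=3+3·1=6 | T(4,4)=1+4·0=1
i=5: T(5,1)=0+1·1=1 | T(5,2)=1+2·7=15 | T(5,3)=7+3·6=25 | T(5,4)=6+4·1=10 | T(5,5)=1+5·0=1
B_4 = ΣS(4,k) = 1+7+6+1 = 15
B_5 = ΣS(5,k) = 1+15+25+10+1 = 52

15, 52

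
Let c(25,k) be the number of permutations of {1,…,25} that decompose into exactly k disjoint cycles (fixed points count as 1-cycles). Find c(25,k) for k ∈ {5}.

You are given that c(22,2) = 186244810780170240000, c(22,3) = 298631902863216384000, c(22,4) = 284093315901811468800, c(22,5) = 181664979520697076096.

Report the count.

2677503356427960382362624

@23  (23,3):298631902863216384000·22+186244810780170240000→6756146673770930688000, (23,4):284093315901811468800·22+298631902863216384000→6548684852703068697600, (23,5):181664979520697076096·22+284093315901811468800→4280722865357147142912
@24  (24,4):6548684852703068697600·23+6756146673770930688000→157375898285941510732800, (24,5):4280722865357147142912·23+6548684852703068697600→105005310755917452984576
@25  (25,5):105005310755917452984576·24+157375898285941510732800→2677503356427960382362624
Read c(25,5) = 2677503356427960382362624.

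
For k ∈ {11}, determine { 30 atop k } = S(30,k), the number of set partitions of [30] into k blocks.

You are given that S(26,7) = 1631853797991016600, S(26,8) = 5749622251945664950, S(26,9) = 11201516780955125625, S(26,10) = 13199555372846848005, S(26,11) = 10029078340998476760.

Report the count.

215047101560666876619690

[27] T[27,8]:8*5749622251945664950+1631853797991016600=47628831813556336200 · T[27,9]:9*11201516780955125625+5749622251945664950=106563273280541795575 · T[27,10]:10*13199555372846848005+11201516780955125625=143197070509423605675 · T[27,11]:11*10029078340998476760+13199555372846848005=123519417123830092365
[28] T[28,9]:9*106563273280541795575+47628831813556336200=1006698291338432496375 · T[28,10]:10*143197070509423605675+106563273280541795575=1538533978374777852325 · T[28,11]:11*123519417123830092365+143197070509423605675=1501910658871554621690
[29] T[29,10]:10*1538533978374777852325+1006698291338432496375=16392038075086211019625 · T[29,11]:11*1501910658871554621690+1538533978374777852325=18059551225961878690915
[30] T[30,11]:11*18059551225961878690915+16392038075086211019625=215047101560666876619690
Read S(30,11) = 215047101560666876619690.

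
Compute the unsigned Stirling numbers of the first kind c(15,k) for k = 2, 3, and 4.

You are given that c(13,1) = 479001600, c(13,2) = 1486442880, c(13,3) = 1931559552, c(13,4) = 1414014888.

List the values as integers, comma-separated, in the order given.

283465647360, 392156797824, 310989260400

@14  (14,1):479001600·13+0→6227020800, (14,2):1486442880·13+479001600→19802759040, (14,3):1931559552·13+1486442880→26596717056, (14,4):1414014888·13+1931559552→20313753096
@15  (15,2):19802759040·14+6227020800→283465647360, (15,3):26596717056·14+19802759040→392156797824, (15,4):20313753096·14+26596717056→310989260400
Read c(15,2) = 283465647360, c(15,3) = 392156797824, c(15,4) = 310989260400.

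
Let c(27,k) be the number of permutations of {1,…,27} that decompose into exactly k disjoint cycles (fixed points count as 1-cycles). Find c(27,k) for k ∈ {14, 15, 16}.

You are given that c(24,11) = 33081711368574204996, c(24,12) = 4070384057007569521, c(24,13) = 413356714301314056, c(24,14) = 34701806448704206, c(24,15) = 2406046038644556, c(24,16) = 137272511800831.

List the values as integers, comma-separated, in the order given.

@25  (25,12):4070384057007569521·24+33081711368574204996→130770928736755873500, (25,13):413356714301314056·24+4070384057007569521→13990945200239106865, (25,14):34701806448704206·24+413356714301314056→1246200069070215000, (25,15):2406046038644556·24+34701806448704206→92446911376173550, (25,16):137272511800831·24+2406046038644556→5700586321864500
@26  (26,13):13990945200239106865·25+130770928736755873500→480544558742733545125, (26,14):1246200069070215000·25+13990945200239106865→45145946926994481865, (26,15):92446911376173550·25+1246200069070215000→3557372853474553750, (26,16):5700586321864500·25+92446911376173550→234961569422786050
@27  (27,14):45145946926994481865·26+480544558742733545125→1654339178844590073615, (27,15):3557372853474553750·26+45145946926994481865→137637641117332879365, (27,16):234961569422786050·26+3557372853474553750→9666373658466991050
Read c(27,14) = 1654339178844590073615, c(27,15) = 137637641117332879365, c(27,16) = 9666373658466991050.

1654339178844590073615, 137637641117332879365, 9666373658466991050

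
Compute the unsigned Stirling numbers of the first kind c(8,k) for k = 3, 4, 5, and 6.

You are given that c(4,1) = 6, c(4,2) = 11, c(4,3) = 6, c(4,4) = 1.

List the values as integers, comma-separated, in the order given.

r5: T_5,1=4×6+0=24; T_5,2=4×11+6=50; T_5,3=4×6+11=35; T_5,4=4×1+6=10; T_5,5=4×0+1=1
r6: T_6,1=5×24+0=120; T_6,2=5×50+24=274; T_6,3=5×35+50=225; T_6,4=5×10+35=85; T_6,5=5×1+10=15; T_6,6=5×0+1=1
r7: T_7,2=6×274+120=1764; T_7,3=6×225+274=1624; T_7,4=6×85+225=735; T_7,5=6×15+85=175; T_7,6=6×1+15=21
r8: T_8,3=7×1624+1764=13132; T_8,4=7×735+1624=6769; T_8,5=7×175+735=1960; T_8,6=7×21+175=322
Read c(8,3) = 13132, c(8,4) = 6769, c(8,5) = 1960, c(8,6) = 322.

13132, 6769, 1960, 322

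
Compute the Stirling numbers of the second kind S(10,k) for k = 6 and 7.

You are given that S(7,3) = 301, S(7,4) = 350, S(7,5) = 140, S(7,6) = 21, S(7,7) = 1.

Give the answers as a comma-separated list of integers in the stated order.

row 8: T[8][4]=4·350+301=1701  T[8][5]=5·140+350=1050  T[8][6]=6·21+140=266  T[8][7]=7·1+21=28
row 9: T[9][5]=5·1050+1701=6951  T[9][6]=6·266+1050=2646  T[9][7]=7·28+266=462
row 10: T[10][6]=6·2646+6951=22827  T[10][7]=7·462+2646=5880
Read S(10,6) = 22827, S(10,7) = 5880.

22827, 5880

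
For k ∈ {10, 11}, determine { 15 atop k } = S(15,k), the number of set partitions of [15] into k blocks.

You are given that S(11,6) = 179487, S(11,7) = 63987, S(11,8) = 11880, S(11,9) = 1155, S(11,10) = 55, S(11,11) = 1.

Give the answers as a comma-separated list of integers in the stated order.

12662650, 1479478

r12: T_12,7=7×63987+179487=627396; T_12,8=8×11880+63987=159027; T_12,9=9×1155+11880=22275; T_12,10=10×55+1155=1705; T_12,11=11×1+55=66
r13: T_13,8=8×159027+627396=1899612; T_13,9=9×22275+159027=359502; T_13,10=10×1705+22275=39325; T_13,11=11×66+1705=2431
r14: T_14,9=9×359502+1899612=5135130; T_14,10=10×39325+359502=752752; T_14,11=11×2431+39325=66066
r15: T_15,10=10×752752+5135130=12662650; T_15,11=11×66066+752752=1479478
Read S(15,10) = 12662650, S(15,11) = 1479478.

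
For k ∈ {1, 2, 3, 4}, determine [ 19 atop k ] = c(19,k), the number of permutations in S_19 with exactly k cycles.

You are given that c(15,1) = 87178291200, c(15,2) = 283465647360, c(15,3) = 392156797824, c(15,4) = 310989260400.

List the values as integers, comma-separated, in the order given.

6402373705728000, 22376988058521600, 34012249593822720, 30321254007719424

@16  (16,1):87178291200·15+0→1307674368000, (16,2):283465647360·15+87178291200→4339163001600, (16,3):392156797824·15+283465647360→6165817614720, (16,4):310989260400·15+392156797824→5056995703824
@17  (17,1):1307674368000·16+0→20922789888000, (17,2):4339163001600·16+1307674368000→70734282393600, (17,3):6165817614720·16+4339163001600→102992244837120, (17,4):5056995703824·16+6165817614720→87077748875904
@18  (18,1):20922789888000·17+0→355687428096000, (18,2):70734282393600·17+20922789888000→1223405590579200, (18,3):102992244837120·17+70734282393600→1821602444624640, (18,4):87077748875904·17+102992244837120→1583313975727488
@19  (19,1):355687428096000·18+0→6402373705728000, (19,2):1223405590579200·18+355687428096000→22376988058521600, (19,3):1821602444624640·18+1223405590579200→34012249593822720, (19,4):1583313975727488·18+1821602444624640→30321254007719424
Read c(19,1) = 6402373705728000, c(19,2) = 22376988058521600, c(19,3) = 34012249593822720, c(19,4) = 30321254007719424.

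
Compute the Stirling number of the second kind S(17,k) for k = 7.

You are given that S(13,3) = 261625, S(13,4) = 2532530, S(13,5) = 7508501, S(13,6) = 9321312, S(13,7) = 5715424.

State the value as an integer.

@14  (14,4):2532530·4+261625→10391745, (14,5):7508501·5+2532530→40075035, (14,6):9321312·6+7508501→63436373, (14,7):5715424·7+9321312→49329280
@15  (15,5):40075035·5+10391745→210766920, (15,6):63436373·6+40075035→420693273, (15,7):49329280·7+63436373→408741333
@16  (16,6):420693273·6+210766920→2734926558, (16,7):408741333·7+420693273→3281882604
@17  (17,7):3281882604·7+2734926558→25708104786
Read S(17,7) = 25708104786.

25708104786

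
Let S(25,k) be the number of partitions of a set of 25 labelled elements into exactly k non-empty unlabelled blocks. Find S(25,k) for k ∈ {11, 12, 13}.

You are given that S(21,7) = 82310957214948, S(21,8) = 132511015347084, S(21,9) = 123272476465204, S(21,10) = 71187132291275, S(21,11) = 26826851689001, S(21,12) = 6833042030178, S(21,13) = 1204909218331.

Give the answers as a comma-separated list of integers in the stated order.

802355904438462660, 362262620784874680, 114485073343744260

@22  (22,8):132511015347084·8+82310957214948→1142399079991620, (22,9):123272476465204·9+132511015347084→1241963303533920, (22,10):71187132291275·10+123272476465204→835143799377954, (22,11):26826851689001·11+71187132291275→366282500870286, (22,12):6833042030178·12+26826851689001→108823356051137, (22,13):1204909218331·13+6833042030178→22496861868481
@23  (23,9):1241963303533920·9+1142399079991620→12320068811796900, (23,10):835143799377954·10+1241963303533920→9593401297313460, (23,11):366282500870286·11+835143799377954→4864251308951100, (23,12):108823356051137·12+366282500870286→1672162773483930, (23,13):22496861868481·13+108823356051137→401282560341390
@24  (24,10):9593401297313460·10+12320068811796900→108254081784931500, (24,11):4864251308951100·11+9593401297313460→63100165695775560, (24,12):1672162773483930·12+4864251308951100→24930204590758260, (24,13):401282560341390·13+1672162773483930→6888836057922000
@25  (25,11):63100165695775560·11+108254081784931500→802355904438462660, (25,12):24930204590758260·12+63100165695775560→362262620784874680, (25,13):6888836057922000·13+24930204590758260→114485073343744260
Read S(25,11) = 802355904438462660, S(25,12) = 362262620784874680, S(25,13) = 114485073343744260.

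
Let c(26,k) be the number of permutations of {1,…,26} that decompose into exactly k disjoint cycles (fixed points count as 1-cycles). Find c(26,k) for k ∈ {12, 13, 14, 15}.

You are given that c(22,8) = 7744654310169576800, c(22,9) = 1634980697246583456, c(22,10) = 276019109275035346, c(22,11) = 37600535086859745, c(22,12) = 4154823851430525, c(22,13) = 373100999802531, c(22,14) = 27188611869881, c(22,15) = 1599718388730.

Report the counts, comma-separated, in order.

4284218746244111474800, 480544558742733545125, 45145946926994481865, 3557372853474553750

row 23: T[23][9]=22·1634980697246583456+7744654310169576800=43714229649594412832  T[23][10]=22·276019109275035346+1634980697246583456=7707401101297361068  T[23][11]=22·37600535086859745+276019109275035346=1103230881185949736  T[23][12]=22·4154823851430525+37600535086859745=129006659818331295  T[23][13]=22·373100999802531+4154823851430525=12363045847086207  T[23][14]=22·27188611869881+373100999802531=971250460939913  T[23][15]=22·1599718388730+27188611869881=62382416421941
row 24: T[24][10]=23·7707401101297361068+43714229649594412832=220984454979433717396  T[24][11]=23·1103230881185949736+7707401101297361068=33081711368574204996  T[24][12]=23·129006659818331295+1103230881185949736=4070384057007569521  T[24][13]=23·12363045847086207+129006659818331295=413356714301314056  T[24][14]=23·971250460939913+12363045847086207=34701806448704206  T[24][15]=23·62382416421941+971250460939913=2406046038644556
row 25: T[25][11]=24·33081711368574204996+220984454979433717396=1014945527825214637300  T[25][12]=24·4070384057007569521+33081711368574204996=130770928736755873500  T[25][13]=24·413356714301314056+4070384057007569521=13990945200239106865  T[25][14]=24·34701806448704206+413356714301314056=1246200069070215000  T[25][15]=24·2406046038644556+34701806448704206=92446911376173550
row 26: T[26][12]=25·130770928736755873500+1014945527825214637300=4284218746244111474800  T[26][13]=25·13990945200239106865+130770928736755873500=480544558742733545125  T[26][14]=25·1246200069070215000+13990945200239106865=45145946926994481865  T[26][15]=25·92446911376173550+1246200069070215000=3557372853474553750
Read c(26,12) = 4284218746244111474800, c(26,13) = 480544558742733545125, c(26,14) = 45145946926994481865, c(26,15) = 3557372853474553750.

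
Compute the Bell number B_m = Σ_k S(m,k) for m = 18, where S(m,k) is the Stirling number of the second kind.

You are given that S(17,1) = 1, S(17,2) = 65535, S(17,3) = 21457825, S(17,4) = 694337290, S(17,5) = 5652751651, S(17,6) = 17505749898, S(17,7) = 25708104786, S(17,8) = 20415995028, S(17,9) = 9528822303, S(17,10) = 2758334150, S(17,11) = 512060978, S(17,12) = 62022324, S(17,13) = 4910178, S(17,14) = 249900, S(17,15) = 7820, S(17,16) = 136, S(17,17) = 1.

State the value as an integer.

[18] T[18,1]:1*1+0=1 · T[18,2]:2*65535+1=131071 · T[18,3]:3*21457825+65535=64439010 · T[18,4]:4*694337290+21457825=2798806985 · T[18,5]:5*5652751651+694337290=28958095545 · T[18,6]:6*17505749898+5652751651=110687251039 · T[18,7]:7*25708104786+17505749898=197462483400 · T[18,8]:8*20415995028+25708104786=189036065010 · T[18,9]:9*9528822303+20415995028=106175395755 · T[18,10]:10*2758334150+9528822303=37112163803 · T[18,11]:11*512060978+2758334150=8391004908 · T[18,12]:12*62022324+512060978=1256328866 · T[18,13]:13*4910178+62022324=125854638 · T[18,14]:14*249900+4910178=8408778 · T[18,15]:15*7820+249900=367200 · T[18,16]:16*136+7820=9996 · T[18,17]:17*1+136=153 · T[18,18]:18*0+1=1
B_18 = ΣS(18,k) = 1+131071+64439010+2798806985+28958095545+110687251039+197462483400+189036065010+106175395755+37112163803+8391004908+1256328866+125854638+8408778+367200+9996+153+1 = 682076806159

682076806159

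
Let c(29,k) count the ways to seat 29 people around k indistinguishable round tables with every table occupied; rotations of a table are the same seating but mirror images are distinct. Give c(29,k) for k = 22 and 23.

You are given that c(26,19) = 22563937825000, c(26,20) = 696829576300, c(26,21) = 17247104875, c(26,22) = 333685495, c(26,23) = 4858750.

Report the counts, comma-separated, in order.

i=27: T(27,20)=22563937825000+26·696829576300=40681506808800 | T(27,21)=696829576300+26·17247104875=1145254303050 | T(27,22)=17247104875+26·333685495=25922927745 | T(27,23)=333685495+26·4858750=460012995
i=28: T(28,21)=40681506808800+27·1145254303050=71603372991150 | T(28,22)=1145254303050+27·25922927745=1845173352165 | T(28,23)=25922927745+27·460012995=38343278610
i=29: T(29,22)=71603372991150+28·1845173352165=123268226851770 | T(29,23)=1845173352165+28·38343278610=2918785153245
Read c(29,22) = 123268226851770, c(29,23) = 2918785153245.

123268226851770, 2918785153245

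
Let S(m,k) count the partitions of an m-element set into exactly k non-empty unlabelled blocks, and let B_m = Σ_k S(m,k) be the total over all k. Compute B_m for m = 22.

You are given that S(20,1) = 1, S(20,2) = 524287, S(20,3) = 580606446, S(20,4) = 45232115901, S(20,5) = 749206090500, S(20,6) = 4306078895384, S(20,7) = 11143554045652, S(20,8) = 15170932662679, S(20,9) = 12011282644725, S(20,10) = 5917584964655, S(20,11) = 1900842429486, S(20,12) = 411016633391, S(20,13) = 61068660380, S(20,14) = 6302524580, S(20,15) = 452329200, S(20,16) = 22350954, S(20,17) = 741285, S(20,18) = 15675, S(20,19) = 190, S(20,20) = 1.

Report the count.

@21  (21,1):1·1+0→1, (21,2):524287·2+1→1048575, (21,3):580606446·3+524287→1742343625, (21,4):45232115901·4+580606446→181509070050, (21,5):749206090500·5+45232115901→3791262568401, (21,6):4306078895384·6+749206090500→26585679462804, (21,7):11143554045652·7+4306078895384→82310957214948, (21,8):15170932662679·8+11143554045652→132511015347084, (21,9):12011282644725·9+15170932662679→123272476465204, (21,10):5917584964655·10+12011282644725→71187132291275, (21,11):1900842429486·11+5917584964655→26826851689001, (21,12):411016633391·12+1900842429486→6833042030178, (21,13):61068660380·13+411016633391→1204909218331, (21,14):6302524580·14+61068660380→149304004500, (21,15):452329200·15+6302524580→13087462580, (21,16):22350954·16+452329200→809944464, (21,17):741285·17+22350954→34952799, (21,18):15675·18+741285→1023435, (21,19):190·19+15675→19285, (21,20):1·20+190→210, (21,21):0·21+1→1
@22  (22,1):1·1+0→1, (22,2):1048575·2+1→2097151, (22,3):1742343625·3+1048575→5228079450, (22,4):181509070050·4+1742343625→727778623825, (22,5):3791262568401·5+181509070050→19137821912055, (22,6):26585679462804·6+3791262568401→163305339345225, (22,7):82310957214948·7+26585679462804→602762379967440, (22,8):132511015347084·8+82310957214948→1142399079991620, (22,9):123272476465204·9+132511015347084→1241963303533920, (22,10):71187132291275·10+123272476465204→835143799377954, (22,11):26826851689001·11+71187132291275→366282500870286, (22,12):6833042030178·12+26826851689001→108823356051137, (22,13):1204909218331·13+6833042030178→22496861868481, (22,14):149304004500·14+1204909218331→3295165281331, (22,15):13087462580·15+149304004500→345615943200, (22,16):809944464·16+13087462580→26046574004, (22,17):34952799·17+809944464→1404142047, (22,18):1023435·18+34952799→53374629, (22,19):19285·19+1023435→1389850, (22,20):210·20+19285→23485, (22,21):1·21+210→231, (22,22):0·22+1→1
B_22 = ΣS(22,k) = 1+2097151+5228079450+727778623825+19137821912055+163305339345225+602762379967440+1142399079991620+1241963303533920+835143799377954+366282500870286+108823356051137+22496861868481+3295165281331+345615943200+26046574004+1404142047+53374629+1389850+23485+231+1 = 4506715738447323

4506715738447323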